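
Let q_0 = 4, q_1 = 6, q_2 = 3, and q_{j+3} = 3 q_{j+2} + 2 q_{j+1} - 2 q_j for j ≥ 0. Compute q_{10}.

54165

q_3 = 3·3 + 2·6 - 2·4 = 13
q_4 = 3·13 + 2·3 - 2·6 = 33
q_5 = 3·33 + 2·13 - 2·3 = 119
q_6 = 3·119 + 2·33 - 2·13 = 397
q_7 = 3·397 + 2·119 - 2·33 = 1363
q_8 = 3·1363 + 2·397 - 2·119 = 4645
q_9 = 3·4645 + 2·1363 - 2·397 = 15867
q_{10} = 3·15867 + 2·4645 - 2·1363 = 54165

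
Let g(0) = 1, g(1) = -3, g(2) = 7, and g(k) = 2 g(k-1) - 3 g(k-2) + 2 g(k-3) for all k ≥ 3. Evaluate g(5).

-15

g(3) = 2*7 - 3*(-3) + 2*1 = 25
g(4) = 2*25 - 3*7 + 2*(-3) = 23
g(5) = 2*23 - 3*25 + 2*7 = -15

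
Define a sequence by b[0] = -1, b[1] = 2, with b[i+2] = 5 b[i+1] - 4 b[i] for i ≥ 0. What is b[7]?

16382

b[2] = 5·2 - 4·(-1) = 14
b[3] = 5·14 - 4·2 = 62
b[4] = 5·62 - 4·14 = 254
b[5] = 5·254 - 4·62 = 1022
b[6] = 5·1022 - 4·254 = 4094
b[7] = 5·4094 - 4·1022 = 16382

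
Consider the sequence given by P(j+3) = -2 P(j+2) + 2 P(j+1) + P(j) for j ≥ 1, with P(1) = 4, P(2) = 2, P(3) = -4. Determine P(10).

P(4) = -2·(-4) + 2·2 + 4 = 16
P(5) = -2·16 + 2·(-4) + 2 = -38
P(6) = -2·(-38) + 2·16 + (-4) = 104
P(7) = -2·104 + 2·(-38) + 16 = -268
P(8) = -2·(-268) + 2·104 + (-38) = 706
P(9) = -2·706 + 2·(-268) + 104 = -1844
P(10) = -2·(-1844) + 2·706 + (-268) = 4832

4832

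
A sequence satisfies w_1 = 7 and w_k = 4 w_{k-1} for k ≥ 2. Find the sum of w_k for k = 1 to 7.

38227

w_2 = 4·7 = 28
w_3 = 4·28 = 112
w_4 = 4·112 = 448
w_5 = 4·448 = 1792
w_6 = 4·1792 = 7168
w_7 = 4·7168 = 28672
Sum = 7 + 28 + 112 + 448 + 1792 + 7168 + 28672 = 38227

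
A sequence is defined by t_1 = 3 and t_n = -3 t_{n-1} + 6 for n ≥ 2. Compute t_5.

t_2 = -3·3 + 6 = -3
t_3 = -3·(-3) + 6 = 15
t_4 = -3·15 + 6 = -39
t_5 = -3·(-39) + 6 = 123

123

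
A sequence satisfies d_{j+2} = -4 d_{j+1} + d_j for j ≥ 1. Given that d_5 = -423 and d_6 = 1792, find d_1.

Rearranging, d_{j-2} = d_j + 4 d_{j-1}.
d_4 = 1792 + 4(-423) = 100
d_3 = -423 + 4(100) = -23
d_2 = 100 + 4(-23) = 8
d_1 = -23 + 4(8) = 9

9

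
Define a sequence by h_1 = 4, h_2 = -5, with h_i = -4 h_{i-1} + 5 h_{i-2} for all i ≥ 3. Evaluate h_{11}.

14648440

h_3 = -4(-5) + 5(4) = 40
h_4 = -4(40) + 5(-5) = -185
h_5 = -4(-185) + 5(40) = 940
h_6 = -4(940) + 5(-185) = -4685
h_7 = -4(-4685) + 5(940) = 23440
h_8 = -4(23440) + 5(-4685) = -117185
h_9 = -4(-117185) + 5(23440) = 585940
h_{10} = -4(585940) + 5(-117185) = -2929685
h_{11} = -4(-2929685) + 5(585940) = 14648440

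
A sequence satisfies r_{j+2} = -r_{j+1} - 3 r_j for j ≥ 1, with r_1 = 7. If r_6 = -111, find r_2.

Let r_2 = v.
r_3 = -21 - v
r_4 = 21 - 2v
r_5 = 42 + 5v
r_6 = -105 + v
So -105 + v = -111, giving v = -6.

-6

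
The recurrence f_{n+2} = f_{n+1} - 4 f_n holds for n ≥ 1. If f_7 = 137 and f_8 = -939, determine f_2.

Rearranging, f_{n-2} = (f_n - f_{n-1}) / -4.
f_6 = (-939 - 137) / -4 = -1076/-4 = 269
f_5 = (137 - 269) / -4 = -132/-4 = 33
f_4 = (269 - 33) / -4 = 236/-4 = -59
f_3 = (33 - (-59)) / -4 = 92/-4 = -23
f_2 = (-59 - (-23)) / -4 = -36/-4 = 9

9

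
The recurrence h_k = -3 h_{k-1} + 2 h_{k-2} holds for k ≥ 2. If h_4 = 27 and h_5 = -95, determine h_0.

3

Rearranging, h_{k-2} = (h_k + 3 h_{k-1}) / 2.
h_3 = (-95 + 3·27) / 2 = -14/2 = -7
h_2 = (27 + 3·(-7)) / 2 = 6/2 = 3
h_1 = (-7 + 3·3) / 2 = 2/2 = 1
h_0 = (3 + 3·1) / 2 = 6/2 = 3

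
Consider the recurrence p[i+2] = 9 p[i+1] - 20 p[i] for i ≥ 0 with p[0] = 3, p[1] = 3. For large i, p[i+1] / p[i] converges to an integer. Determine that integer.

5

The characteristic equation is r^2 - 9r + 20 = 0, which factors as (r - 5)(r - 4) = 0.
So the roots are 5 and 4. Since |5| > |4| and the coefficient of 5^i is non-zero, the ratio tends to 5.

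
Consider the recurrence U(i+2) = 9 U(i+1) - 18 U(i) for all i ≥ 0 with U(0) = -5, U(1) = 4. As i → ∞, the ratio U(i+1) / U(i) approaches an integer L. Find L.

6

The characteristic equation is r^2 - 9r + 18 = 0, which factors as (r - 6)(r - 3) = 0.
So the roots are 6 and 3. Since |6| > |3| and the coefficient of 6^i is non-zero, the ratio tends to 6.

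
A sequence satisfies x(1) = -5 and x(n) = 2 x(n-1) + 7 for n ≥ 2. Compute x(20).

1048569

The fixed point is 7/(1 - 2) = -7, so x(n) + 7 = 2(x(n-1) + 7).
Hence x(n) = 2·2^{n-1} - 7.
x(20) = 2·2^{19} - 7 = 2·524288 - 7 = 1048569.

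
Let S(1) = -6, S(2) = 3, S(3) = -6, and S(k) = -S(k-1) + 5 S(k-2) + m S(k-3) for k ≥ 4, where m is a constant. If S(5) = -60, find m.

S(4) = 21 - 6m
S(5) = -51 + 9m
So -51 + 9m = -60, giving m = -1.

-1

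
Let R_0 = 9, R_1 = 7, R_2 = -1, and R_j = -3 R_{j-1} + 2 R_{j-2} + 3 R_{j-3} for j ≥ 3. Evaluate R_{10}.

R_3 = -3·(-1) + 2·7 + 3·9 = 44
R_4 = -3·44 + 2·(-1) + 3·7 = -113
R_5 = -3·(-113) + 2·44 + 3·(-1) = 424
R_6 = -3·424 + 2·(-113) + 3·44 = -1366
R_7 = -3·(-1366) + 2·424 + 3·(-113) = 4607
R_8 = -3·4607 + 2·(-1366) + 3·424 = -15281
R_9 = -3·(-15281) + 2·4607 + 3·(-1366) = 50959
R_{10} = -3·50959 + 2·(-15281) + 3·4607 = -169618

-169618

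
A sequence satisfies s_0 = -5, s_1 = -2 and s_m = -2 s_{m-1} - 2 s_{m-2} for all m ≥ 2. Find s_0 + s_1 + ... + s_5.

s_2 = -2·(-2) - 2·(-5) = 14
s_3 = -2·14 - 2·(-2) = -24
s_4 = -2·(-24) - 2·14 = 20
s_5 = -2·20 - 2·(-24) = 8
Sum = (-5) + (-2) + 14 + (-24) + 20 + 8 = 11

11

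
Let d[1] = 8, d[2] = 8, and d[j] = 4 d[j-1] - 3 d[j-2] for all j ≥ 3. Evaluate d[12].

d[3] = 4(8) - 3(8) = 8
d[4] = 4(8) - 3(8) = 8
d[5] = 4(8) - 3(8) = 8
d[6] = 4(8) - 3(8) = 8
d[7] = 4(8) - 3(8) = 8
d[8] = 4(8) - 3(8) = 8
d[9] = 4(8) - 3(8) = 8
d[10] = 4(8) - 3(8) = 8
d[11] = 4(8) - 3(8) = 8
d[12] = 4(8) - 3(8) = 8

8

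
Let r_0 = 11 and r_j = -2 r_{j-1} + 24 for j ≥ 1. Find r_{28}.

805306376

The fixed point is 24/(1 + 2) = 8, so r_j - 8 = -2(r_{j-1} - 8).
Hence r_j = 3·(-2)^j + 8.
r_{28} = 3·(-2)^{28} + 8 = 3·268435456 + 8 = 805306376.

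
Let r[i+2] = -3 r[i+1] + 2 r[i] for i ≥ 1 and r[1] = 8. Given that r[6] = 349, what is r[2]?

Let r[2] = y.
r[3] = 16 - 3y
r[4] = -48 + 11y
r[5] = 176 - 39y
r[6] = -624 + 139y
So -624 + 139y = 349, giving y = 7.

7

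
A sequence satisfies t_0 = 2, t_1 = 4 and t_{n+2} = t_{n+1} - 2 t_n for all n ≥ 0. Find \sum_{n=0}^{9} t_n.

t_2 = 4 - 2(2) = 0
t_3 = 0 - 2(4) = -8
t_4 = (-8) - 2(0) = -8
t_5 = (-8) - 2(-8) = 8
t_6 = 8 - 2(-8) = 24
t_7 = 24 - 2(8) = 8
t_8 = 8 - 2(24) = -40
t_9 = (-40) - 2(8) = -56
Sum = 2 + 4 + 0 + (-8) + (-8) + 8 + 24 + 8 + (-40) + (-56) = -66

-66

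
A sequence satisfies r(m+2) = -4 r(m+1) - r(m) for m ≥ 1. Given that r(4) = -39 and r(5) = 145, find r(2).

-5

Rearranging, r(m-2) = -(r(m) + 4 r(m-1)).
r(3) = -(145 + 4*(-39)) = 11
r(2) = -(-39 + 4*11) = -5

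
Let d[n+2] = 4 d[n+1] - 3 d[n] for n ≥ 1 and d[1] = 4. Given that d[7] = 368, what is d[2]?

Let d[2] = y.
d[3] = -12 + 4y
d[4] = -48 + 13y
d[5] = -156 + 40y
d[6] = -480 + 121y
d[7] = -1452 + 364y
So -1452 + 364y = 368, giving y = 5.

5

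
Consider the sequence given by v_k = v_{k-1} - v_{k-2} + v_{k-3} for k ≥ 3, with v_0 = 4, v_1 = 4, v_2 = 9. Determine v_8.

v_3 = 9 - 4 + 4 = 9
v_4 = 9 - 9 + 4 = 4
v_5 = 4 - 9 + 9 = 4
v_6 = 4 - 4 + 9 = 9
v_7 = 9 - 4 + 4 = 9
v_8 = 9 - 9 + 4 = 4

4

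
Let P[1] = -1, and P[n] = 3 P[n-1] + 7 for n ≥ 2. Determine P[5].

199

P[2] = 3·(-1) + 7 = 4
P[3] = 3·4 + 7 = 19
P[4] = 3·19 + 7 = 64
P[5] = 3·64 + 7 = 199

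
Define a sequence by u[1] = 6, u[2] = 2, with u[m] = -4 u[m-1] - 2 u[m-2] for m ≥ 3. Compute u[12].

1432768

u[3] = -4*2 - 2*6 = -20
u[4] = -4*(-20) - 2*2 = 76
u[5] = -4*76 - 2*(-20) = -264
u[6] = -4*(-264) - 2*76 = 904
u[7] = -4*904 - 2*(-264) = -3088
u[8] = -4*(-3088) - 2*904 = 10544
u[9] = -4*10544 - 2*(-3088) = -36000
u[10] = -4*(-36000) - 2*10544 = 122912
u[11] = -4*122912 - 2*(-36000) = -419648
u[12] = -4*(-419648) - 2*122912 = 1432768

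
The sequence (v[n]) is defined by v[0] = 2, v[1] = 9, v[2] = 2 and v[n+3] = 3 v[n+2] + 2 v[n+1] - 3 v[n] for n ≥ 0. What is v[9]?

14148

v[3] = 3·2 + 2·9 - 3·2 = 18
v[4] = 3·18 + 2·2 - 3·9 = 31
v[5] = 3·31 + 2·18 - 3·2 = 123
v[6] = 3·123 + 2·31 - 3·18 = 377
v[7] = 3·377 + 2·123 - 3·31 = 1284
v[8] = 3·1284 + 2·377 - 3·123 = 4237
v[9] = 3·4237 + 2·1284 - 3·377 = 14148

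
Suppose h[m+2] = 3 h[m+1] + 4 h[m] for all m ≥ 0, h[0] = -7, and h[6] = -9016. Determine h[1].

-4

Let h[1] = z.
h[2] = -28 + 3z
h[3] = -84 + 13z
h[4] = -364 + 51z
h[5] = -1428 + 205z
h[6] = -5740 + 819z
So -5740 + 819z = -9016, giving z = -4.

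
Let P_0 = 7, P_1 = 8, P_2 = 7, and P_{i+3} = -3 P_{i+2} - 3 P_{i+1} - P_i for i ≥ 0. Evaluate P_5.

P_3 = -3·7 - 3·8 - 7 = -52
P_4 = -3·(-52) - 3·7 - 8 = 127
P_5 = -3·127 - 3·(-52) - 7 = -232

-232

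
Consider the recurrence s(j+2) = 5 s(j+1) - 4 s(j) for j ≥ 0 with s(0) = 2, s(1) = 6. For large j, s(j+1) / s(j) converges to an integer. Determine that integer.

The characteristic equation is r^2 - 5r + 4 = 0, which factors as (r - 4)(r - 1) = 0.
So the roots are 4 and 1. Since |4| > |1| and the coefficient of 4^j is non-zero, the ratio tends to 4.

4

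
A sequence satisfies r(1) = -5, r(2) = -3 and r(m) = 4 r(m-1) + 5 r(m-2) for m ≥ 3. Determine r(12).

r(3) = 4(-3) + 5(-5) = -37
r(4) = 4(-37) + 5(-3) = -163
r(5) = 4(-163) + 5(-37) = -837
r(6) = 4(-837) + 5(-163) = -4163
r(7) = 4(-4163) + 5(-837) = -20837
r(8) = 4(-20837) + 5(-4163) = -104163
r(9) = 4(-104163) + 5(-20837) = -520837
r(10) = 4(-520837) + 5(-104163) = -2604163
r(11) = 4(-2604163) + 5(-520837) = -13020837
r(12) = 4(-13020837) + 5(-2604163) = -65104163

-65104163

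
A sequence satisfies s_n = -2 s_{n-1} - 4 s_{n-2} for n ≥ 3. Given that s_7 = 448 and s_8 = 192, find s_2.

Rearranging, s_{n-2} = (s_n + 2 s_{n-1}) / -4.
s_6 = (192 + 2(448)) / -4 = 1088/-4 = -272
s_5 = (448 + 2(-272)) / -4 = -96/-4 = 24
s_4 = (-272 + 2(24)) / -4 = -224/-4 = 56
s_3 = (24 + 2(56)) / -4 = 136/-4 = -34
s_2 = (56 + 2(-34)) / -4 = -12/-4 = 3

3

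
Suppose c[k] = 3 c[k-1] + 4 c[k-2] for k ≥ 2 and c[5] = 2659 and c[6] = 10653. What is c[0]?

Rearranging, c[k-2] = (c[k] - 3 c[k-1]) / 4.
c[4] = (10653 - 3*2659) / 4 = 2676/4 = 669
c[3] = (2659 - 3*669) / 4 = 652/4 = 163
c[2] = (669 - 3*163) / 4 = 180/4 = 45
c[1] = (163 - 3*45) / 4 = 28/4 = 7
c[0] = (45 - 3*7) / 4 = 24/4 = 6

6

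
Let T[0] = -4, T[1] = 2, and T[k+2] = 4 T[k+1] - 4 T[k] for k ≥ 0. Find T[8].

9216

T[2] = 4*2 - 4*(-4) = 24
T[3] = 4*24 - 4*2 = 88
T[4] = 4*88 - 4*24 = 256
T[5] = 4*256 - 4*88 = 672
T[6] = 4*672 - 4*256 = 1664
T[7] = 4*1664 - 4*672 = 3968
T[8] = 4*3968 - 4*1664 = 9216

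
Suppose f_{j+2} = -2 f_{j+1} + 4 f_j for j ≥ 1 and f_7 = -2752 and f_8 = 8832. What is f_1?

-7

Rearranging, f_{j-2} = (f_j + 2 f_{j-1}) / 4.
f_6 = (8832 + 2(-2752)) / 4 = 3328/4 = 832
f_5 = (-2752 + 2(832)) / 4 = -1088/4 = -272
f_4 = (832 + 2(-272)) / 4 = 288/4 = 72
f_3 = (-272 + 2(72)) / 4 = -128/4 = -32
f_2 = (72 + 2(-32)) / 4 = 8/4 = 2
f_1 = (-32 + 2(2)) / 4 = -28/4 = -7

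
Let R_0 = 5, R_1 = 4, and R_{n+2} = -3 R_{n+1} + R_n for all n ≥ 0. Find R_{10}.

R_2 = -3·4 + 5 = -7
R_3 = -3·(-7) + 4 = 25
R_4 = -3·25 + (-7) = -82
R_5 = -3·(-82) + 25 = 271
R_6 = -3·271 + (-82) = -895
R_7 = -3·(-895) + 271 = 2956
R_8 = -3·2956 + (-895) = -9763
R_9 = -3·(-9763) + 2956 = 32245
R_{10} = -3·32245 + (-9763) = -106498

-106498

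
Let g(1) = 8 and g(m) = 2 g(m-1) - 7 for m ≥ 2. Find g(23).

4194311

The fixed point is -7/(1 - 2) = 7, so g(m) - 7 = 2(g(m-1) - 7).
Hence g(m) = 1·2^{m-1} + 7.
g(23) = 1·2^{22} + 7 = 1·4194304 + 7 = 4194311.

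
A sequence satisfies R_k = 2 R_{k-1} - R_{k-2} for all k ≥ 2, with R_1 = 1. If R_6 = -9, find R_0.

3

Let R_0 = z.
R_2 = 2 - z
R_3 = 3 - 2z
R_4 = 4 - 3z
R_5 = 5 - 4z
R_6 = 6 - 5z
So 6 - 5z = -9, giving z = 3.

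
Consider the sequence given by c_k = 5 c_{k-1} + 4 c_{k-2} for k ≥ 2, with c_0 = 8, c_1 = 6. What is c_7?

355214

c_2 = 5·6 + 4·8 = 62
c_3 = 5·62 + 4·6 = 334
c_4 = 5·334 + 4·62 = 1918
c_5 = 5·1918 + 4·334 = 10926
c_6 = 5·10926 + 4·1918 = 62302
c_7 = 5·62302 + 4·10926 = 355214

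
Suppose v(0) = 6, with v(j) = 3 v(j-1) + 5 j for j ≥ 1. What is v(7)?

21302

v(1) = 3*6 + 5 = 23
v(2) = 3*23 + 10 = 79
v(3) = 3*79 + 15 = 252
v(4) = 3*252 + 20 = 776
v(5) = 3*776 + 25 = 2353
v(6) = 3*2353 + 30 = 7089
v(7) = 3*7089 + 35 = 21302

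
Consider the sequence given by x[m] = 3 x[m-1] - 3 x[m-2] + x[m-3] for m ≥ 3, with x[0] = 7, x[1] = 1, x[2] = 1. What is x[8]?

127

x[3] = 3*1 - 3*1 + 7 = 7
x[4] = 3*7 - 3*1 + 1 = 19
x[5] = 3*19 - 3*7 + 1 = 37
x[6] = 3*37 - 3*19 + 7 = 61
x[7] = 3*61 - 3*37 + 19 = 91
x[8] = 3*91 - 3*61 + 37 = 127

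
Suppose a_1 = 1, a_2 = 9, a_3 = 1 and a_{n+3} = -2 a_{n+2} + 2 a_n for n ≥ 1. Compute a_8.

-100

a_4 = -2(1) + 2(1) = 0
a_5 = -2(0) + 2(9) = 18
a_6 = -2(18) + 2(1) = -34
a_7 = -2(-34) + 2(0) = 68
a_8 = -2(68) + 2(18) = -100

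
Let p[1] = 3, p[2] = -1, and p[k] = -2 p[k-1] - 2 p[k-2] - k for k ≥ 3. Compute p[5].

-15

p[3] = -2*(-1) - 2*3 - 3 = -7
p[4] = -2*(-7) - 2*(-1) - 4 = 12
p[5] = -2*12 - 2*(-7) - 5 = -15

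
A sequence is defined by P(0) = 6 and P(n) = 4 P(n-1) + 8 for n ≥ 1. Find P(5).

P(1) = 4·6 + 8 = 32
P(2) = 4·32 + 8 = 136
P(3) = 4·136 + 8 = 552
P(4) = 4·552 + 8 = 2216
P(5) = 4·2216 + 8 = 8872

8872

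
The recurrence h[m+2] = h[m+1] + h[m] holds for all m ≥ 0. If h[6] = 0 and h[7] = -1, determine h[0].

8

Rearranging, h[m-2] = h[m] - h[m-1].
h[5] = -1 - 0 = -1
h[4] = 0 - (-1) = 1
h[3] = -1 - 1 = -2
h[2] = 1 - (-2) = 3
h[1] = -2 - 3 = -5
h[0] = 3 - (-5) = 8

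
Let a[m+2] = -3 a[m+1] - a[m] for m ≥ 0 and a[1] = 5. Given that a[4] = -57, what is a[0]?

Let a[0] = x.
a[2] = -15 - x
a[3] = 40 + 3x
a[4] = -105 - 8x
So -105 - 8x = -57, giving x = -6.

-6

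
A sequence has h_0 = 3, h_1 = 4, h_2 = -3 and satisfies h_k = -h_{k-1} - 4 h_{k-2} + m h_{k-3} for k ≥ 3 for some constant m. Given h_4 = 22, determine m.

-3

h_3 = -13 + 3m
h_4 = 25 + m
So 25 + m = 22, giving m = -3.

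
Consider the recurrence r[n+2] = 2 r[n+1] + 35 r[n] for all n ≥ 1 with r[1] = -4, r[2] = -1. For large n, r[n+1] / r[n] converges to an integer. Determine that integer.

The characteristic equation is r^2 - 2r - 35 = 0, which factors as (r - 7)(r + 5) = 0.
So the roots are 7 and -5. Since |7| > |-5| and the coefficient of 7^n is non-zero, the ratio tends to 7.

7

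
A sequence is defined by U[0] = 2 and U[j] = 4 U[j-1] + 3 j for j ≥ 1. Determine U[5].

U[1] = 4*2 + 3 = 11
U[2] = 4*11 + 6 = 50
U[3] = 4*50 + 9 = 209
U[4] = 4*209 + 12 = 848
U[5] = 4*848 + 15 = 3407

3407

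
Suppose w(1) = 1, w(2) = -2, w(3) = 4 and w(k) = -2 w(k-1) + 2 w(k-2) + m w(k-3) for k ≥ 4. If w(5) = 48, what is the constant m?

-4

w(4) = -12 + m
w(5) = 32 - 4m
So 32 - 4m = 48, giving m = -4.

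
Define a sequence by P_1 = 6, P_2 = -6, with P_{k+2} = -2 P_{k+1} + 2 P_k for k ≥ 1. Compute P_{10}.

-25440

P_3 = -2(-6) + 2(6) = 24
P_4 = -2(24) + 2(-6) = -60
P_5 = -2(-60) + 2(24) = 168
P_6 = -2(168) + 2(-60) = -456
P_7 = -2(-456) + 2(168) = 1248
P_8 = -2(1248) + 2(-456) = -3408
P_9 = -2(-3408) + 2(1248) = 9312
P_{10} = -2(9312) + 2(-3408) = -25440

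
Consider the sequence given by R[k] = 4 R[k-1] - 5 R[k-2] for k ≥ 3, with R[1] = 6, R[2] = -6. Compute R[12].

132294

R[3] = 4*(-6) - 5*6 = -54
R[4] = 4*(-54) - 5*(-6) = -186
R[5] = 4*(-186) - 5*(-54) = -474
R[6] = 4*(-474) - 5*(-186) = -966
R[7] = 4*(-966) - 5*(-474) = -1494
R[8] = 4*(-1494) - 5*(-966) = -1146
R[9] = 4*(-1146) - 5*(-1494) = 2886
R[10] = 4*2886 - 5*(-1146) = 17274
R[11] = 4*17274 - 5*2886 = 54666
R[12] = 4*54666 - 5*17274 = 132294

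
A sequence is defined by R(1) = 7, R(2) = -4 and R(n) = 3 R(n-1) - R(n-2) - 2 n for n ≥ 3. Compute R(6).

-599

R(3) = 3*(-4) - 7 - 6 = -25
R(4) = 3*(-25) - (-4) - 8 = -79
R(5) = 3*(-79) - (-25) - 10 = -222
R(6) = 3*(-222) - (-79) - 12 = -599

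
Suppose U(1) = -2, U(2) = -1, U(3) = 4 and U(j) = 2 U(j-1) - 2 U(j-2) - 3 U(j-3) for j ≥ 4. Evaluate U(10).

U(4) = 2(4) - 2(-1) - 3(-2) = 16
U(5) = 2(16) - 2(4) - 3(-1) = 27
U(6) = 2(27) - 2(16) - 3(4) = 10
U(7) = 2(10) - 2(27) - 3(16) = -82
U(8) = 2(-82) - 2(10) - 3(27) = -265
U(9) = 2(-265) - 2(-82) - 3(10) = -396
U(10) = 2(-396) - 2(-265) - 3(-82) = -16

-16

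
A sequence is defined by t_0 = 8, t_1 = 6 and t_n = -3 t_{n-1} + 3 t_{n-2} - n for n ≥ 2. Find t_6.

t_2 = -3(6) + 3(8) - 2 = 4
t_3 = -3(4) + 3(6) - 3 = 3
t_4 = -3(3) + 3(4) - 4 = -1
t_5 = -3(-1) + 3(3) - 5 = 7
t_6 = -3(7) + 3(-1) - 6 = -30

-30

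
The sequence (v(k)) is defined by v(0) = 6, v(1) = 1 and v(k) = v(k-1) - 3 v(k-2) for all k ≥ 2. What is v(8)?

-269

v(2) = 1 - 3(6) = -17
v(3) = (-17) - 3(1) = -20
v(4) = (-20) - 3(-17) = 31
v(5) = 31 - 3(-20) = 91
v(6) = 91 - 3(31) = -2
v(7) = (-2) - 3(91) = -275
v(8) = (-275) - 3(-2) = -269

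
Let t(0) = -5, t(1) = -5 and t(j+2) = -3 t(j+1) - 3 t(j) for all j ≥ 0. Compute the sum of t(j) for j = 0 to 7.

t(2) = -3(-5) - 3(-5) = 30
t(3) = -3(30) - 3(-5) = -75
t(4) = -3(-75) - 3(30) = 135
t(5) = -3(135) - 3(-75) = -180
t(6) = -3(-180) - 3(135) = 135
t(7) = -3(135) - 3(-180) = 135
Sum = (-5) + (-5) + 30 + (-75) + 135 + (-180) + 135 + 135 = 170

170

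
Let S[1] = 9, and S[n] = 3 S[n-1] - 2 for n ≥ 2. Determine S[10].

S[2] = 3(9) - 2 = 25
S[3] = 3(25) - 2 = 73
S[4] = 3(73) - 2 = 217
S[5] = 3(217) - 2 = 649
S[6] = 3(649) - 2 = 1945
S[7] = 3(1945) - 2 = 5833
S[8] = 3(5833) - 2 = 17497
S[9] = 3(17497) - 2 = 52489
S[10] = 3(52489) - 2 = 157465

157465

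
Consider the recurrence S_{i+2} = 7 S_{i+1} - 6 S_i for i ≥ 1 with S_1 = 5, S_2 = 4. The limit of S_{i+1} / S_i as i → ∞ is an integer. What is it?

6

The characteristic equation is r^2 - 7r + 6 = 0, which factors as (r - 6)(r - 1) = 0.
So the roots are 6 and 1. Since |6| > |1| and the coefficient of 6^i is non-zero, the ratio tends to 6.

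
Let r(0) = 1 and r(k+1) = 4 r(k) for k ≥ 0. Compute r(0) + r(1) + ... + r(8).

87381

r(1) = 4*1 = 4
r(2) = 4*4 = 16
r(3) = 4*16 = 64
r(4) = 4*64 = 256
r(5) = 4*256 = 1024
r(6) = 4*1024 = 4096
r(7) = 4*4096 = 16384
r(8) = 4*16384 = 65536
Sum = 1 + 4 + 16 + 64 + 256 + 1024 + 4096 + 16384 + 65536 = 87381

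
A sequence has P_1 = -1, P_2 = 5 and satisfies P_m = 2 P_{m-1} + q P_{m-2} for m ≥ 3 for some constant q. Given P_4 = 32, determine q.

4

P_3 = 10 - q
P_4 = 20 + 3q
So 20 + 3q = 32, giving q = 4.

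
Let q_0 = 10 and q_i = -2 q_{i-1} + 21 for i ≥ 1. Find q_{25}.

The fixed point is 21/(1 + 2) = 7, so q_i - 7 = -2(q_{i-1} - 7).
Hence q_i = 3·(-2)^i + 7.
q_{25} = 3·(-2)^{25} + 7 = 3·-33554432 + 7 = -100663289.

-100663289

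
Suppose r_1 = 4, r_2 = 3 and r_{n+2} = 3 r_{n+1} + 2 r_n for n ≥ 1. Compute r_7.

2597

r_3 = 3·3 + 2·4 = 17
r_4 = 3·17 + 2·3 = 57
r_5 = 3·57 + 2·17 = 205
r_6 = 3·205 + 2·57 = 729
r_7 = 3·729 + 2·205 = 2597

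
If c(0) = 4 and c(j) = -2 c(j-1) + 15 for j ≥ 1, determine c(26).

-67108859

The fixed point is 15/(1 + 2) = 5, so c(j) - 5 = -2(c(j-1) - 5).
Hence c(j) = -1·(-2)^j + 5.
c(26) = -1·(-2)^{26} + 5 = -1·67108864 + 5 = -67108859.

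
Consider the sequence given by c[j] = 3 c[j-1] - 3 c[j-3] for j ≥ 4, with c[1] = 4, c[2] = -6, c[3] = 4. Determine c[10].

2160

c[4] = 3*4 - 3*4 = 0
c[5] = 3*0 - 3*(-6) = 18
c[6] = 3*18 - 3*4 = 42
c[7] = 3*42 - 3*0 = 126
c[8] = 3*126 - 3*18 = 324
c[9] = 3*324 - 3*42 = 846
c[10] = 3*846 - 3*126 = 2160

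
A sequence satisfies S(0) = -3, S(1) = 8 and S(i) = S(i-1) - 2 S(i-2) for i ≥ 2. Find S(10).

S(2) = 8 - 2(-3) = 14
S(3) = 14 - 2(8) = -2
S(4) = (-2) - 2(14) = -30
S(5) = (-30) - 2(-2) = -26
S(6) = (-26) - 2(-30) = 34
S(7) = 34 - 2(-26) = 86
S(8) = 86 - 2(34) = 18
S(9) = 18 - 2(86) = -154
S(10) = (-154) - 2(18) = -190

-190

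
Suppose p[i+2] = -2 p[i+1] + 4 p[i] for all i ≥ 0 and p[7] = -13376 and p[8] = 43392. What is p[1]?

Rearranging, p[i-2] = (p[i] + 2 p[i-1]) / 4.
p[6] = (43392 + 2*(-13376)) / 4 = 16640/4 = 4160
p[5] = (-13376 + 2*4160) / 4 = -5056/4 = -1264
p[4] = (4160 + 2*(-1264)) / 4 = 1632/4 = 408
p[3] = (-1264 + 2*408) / 4 = -448/4 = -112
p[2] = (408 + 2*(-112)) / 4 = 184/4 = 46
p[1] = (-112 + 2*46) / 4 = -20/4 = -5

-5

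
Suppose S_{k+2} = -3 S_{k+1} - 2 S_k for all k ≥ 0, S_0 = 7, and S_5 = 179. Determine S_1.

Let S_1 = v.
S_2 = -14 - 3v
S_3 = 42 + 7v
S_4 = -98 - 15v
S_5 = 210 + 31v
So 210 + 31v = 179, giving v = -1.

-1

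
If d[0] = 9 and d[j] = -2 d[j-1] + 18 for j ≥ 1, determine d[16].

The fixed point is 18/(1 + 2) = 6, so d[j] - 6 = -2(d[j-1] - 6).
Hence d[j] = 3·(-2)^j + 6.
d[16] = 3·(-2)^{16} + 6 = 3·65536 + 6 = 196614.

196614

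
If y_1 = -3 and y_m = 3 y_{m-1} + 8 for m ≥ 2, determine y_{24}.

94143178823

The fixed point is 8/(1 - 3) = -4, so y_m + 4 = 3(y_{m-1} + 4).
Hence y_m = 1·3^{m-1} - 4.
y_{24} = 1·3^{23} - 4 = 1·94143178827 - 4 = 94143178823.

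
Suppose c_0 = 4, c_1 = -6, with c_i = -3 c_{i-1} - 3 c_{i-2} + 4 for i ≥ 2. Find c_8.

c_2 = -3·(-6) - 3·4 + 4 = 10
c_3 = -3·10 - 3·(-6) + 4 = -8
c_4 = -3·(-8) - 3·10 + 4 = -2
c_5 = -3·(-2) - 3·(-8) + 4 = 34
c_6 = -3·34 - 3·(-2) + 4 = -92
c_7 = -3·(-92) - 3·34 + 4 = 178
c_8 = -3·178 - 3·(-92) + 4 = -254

-254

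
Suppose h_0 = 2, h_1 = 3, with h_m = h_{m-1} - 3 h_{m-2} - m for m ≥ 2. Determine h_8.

h_2 = 3 - 3*2 - 2 = -5
h_3 = (-5) - 3*3 - 3 = -17
h_4 = (-17) - 3*(-5) - 4 = -6
h_5 = (-6) - 3*(-17) - 5 = 40
h_6 = 40 - 3*(-6) - 6 = 52
h_7 = 52 - 3*40 - 7 = -75
h_8 = (-75) - 3*52 - 8 = -239

-239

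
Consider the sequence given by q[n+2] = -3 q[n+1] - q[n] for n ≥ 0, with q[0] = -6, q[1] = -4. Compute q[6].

906

q[2] = -3*(-4) - (-6) = 18
q[3] = -3*18 - (-4) = -50
q[4] = -3*(-50) - 18 = 132
q[5] = -3*132 - (-50) = -346
q[6] = -3*(-346) - 132 = 906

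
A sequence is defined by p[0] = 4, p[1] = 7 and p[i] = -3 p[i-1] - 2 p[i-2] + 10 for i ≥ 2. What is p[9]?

3917

p[2] = -3·7 - 2·4 + 10 = -19
p[3] = -3·(-19) - 2·7 + 10 = 53
p[4] = -3·53 - 2·(-19) + 10 = -111
p[5] = -3·(-111) - 2·53 + 10 = 237
p[6] = -3·237 - 2·(-111) + 10 = -479
p[7] = -3·(-479) - 2·237 + 10 = 973
p[8] = -3·973 - 2·(-479) + 10 = -1951
p[9] = -3·(-1951) - 2·973 + 10 = 3917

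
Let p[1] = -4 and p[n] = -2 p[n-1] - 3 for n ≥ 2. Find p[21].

The fixed point is -3/(1 + 2) = -1, so p[n] + 1 = -2(p[n-1] + 1).
Hence p[n] = -3·(-2)^{n-1} - 1.
p[21] = -3·(-2)^{20} - 1 = -3·1048576 - 1 = -3145729.

-3145729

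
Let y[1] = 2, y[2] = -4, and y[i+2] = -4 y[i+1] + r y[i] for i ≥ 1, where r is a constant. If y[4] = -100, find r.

3

y[3] = 16 + 2r
y[4] = -64 - 12r
So -64 - 12r = -100, giving r = 3.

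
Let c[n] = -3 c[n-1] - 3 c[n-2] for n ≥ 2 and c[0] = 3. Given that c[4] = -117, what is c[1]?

7

Let c[1] = x.
c[2] = -9 - 3x
c[3] = 27 + 6x
c[4] = -54 - 9x
So -54 - 9x = -117, giving x = 7.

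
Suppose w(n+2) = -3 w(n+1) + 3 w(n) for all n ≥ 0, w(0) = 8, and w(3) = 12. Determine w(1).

7

Let w(1) = v.
w(2) = 24 - 3v
w(3) = -72 + 12v
So -72 + 12v = 12, giving v = 7.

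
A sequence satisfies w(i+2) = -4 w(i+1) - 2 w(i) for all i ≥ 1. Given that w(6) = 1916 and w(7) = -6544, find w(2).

Rearranging, w(i-2) = (w(i) + 4 w(i-1)) / -2.
w(5) = (-6544 + 4·1916) / -2 = 1120/-2 = -560
w(4) = (1916 + 4·(-560)) / -2 = -324/-2 = 162
w(3) = (-560 + 4·162) / -2 = 88/-2 = -44
w(2) = (162 + 4·(-44)) / -2 = -14/-2 = 7

7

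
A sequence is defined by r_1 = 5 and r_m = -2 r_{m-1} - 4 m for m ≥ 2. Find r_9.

r_2 = -2(5) - 8 = -18
r_3 = -2(-18) - 12 = 24
r_4 = -2(24) - 16 = -64
r_5 = -2(-64) - 20 = 108
r_6 = -2(108) - 24 = -240
r_7 = -2(-240) - 28 = 452
r_8 = -2(452) - 32 = -936
r_9 = -2(-936) - 36 = 1836

1836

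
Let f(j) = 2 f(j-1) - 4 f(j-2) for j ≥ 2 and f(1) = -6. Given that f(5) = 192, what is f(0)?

Let f(0) = v.
f(2) = -12 - 4v
f(3) = -8v
f(4) = 48
f(5) = 96 + 32v
So 96 + 32v = 192, giving v = 3.

3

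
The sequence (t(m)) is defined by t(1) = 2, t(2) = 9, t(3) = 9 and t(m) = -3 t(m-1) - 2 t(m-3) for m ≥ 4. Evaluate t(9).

t(4) = -3(9) - 2(2) = -31
t(5) = -3(-31) - 2(9) = 75
t(6) = -3(75) - 2(9) = -243
t(7) = -3(-243) - 2(-31) = 791
t(8) = -3(791) - 2(75) = -2523
t(9) = -3(-2523) - 2(-243) = 8055

8055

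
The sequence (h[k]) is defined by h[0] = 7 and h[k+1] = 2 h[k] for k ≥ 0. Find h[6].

448

h[1] = 2·7 = 14
h[2] = 2·14 = 28
h[3] = 2·28 = 56
h[4] = 2·56 = 112
h[5] = 2·112 = 224
h[6] = 2·224 = 448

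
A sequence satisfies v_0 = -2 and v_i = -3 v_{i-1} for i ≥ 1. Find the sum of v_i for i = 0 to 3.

40

v_1 = -3(-2) = 6
v_2 = -3(6) = -18
v_3 = -3(-18) = 54
Sum = (-2) + 6 + (-18) + 54 = 40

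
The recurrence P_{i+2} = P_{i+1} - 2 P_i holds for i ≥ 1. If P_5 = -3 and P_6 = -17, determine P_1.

-3

Rearranging, P_{i-2} = (P_i - P_{i-1}) / -2.
P_4 = (-17 - (-3)) / -2 = -14/-2 = 7
P_3 = (-3 - 7) / -2 = -10/-2 = 5
P_2 = (7 - 5) / -2 = 2/-2 = -1
P_1 = (5 - (-1)) / -2 = 6/-2 = -3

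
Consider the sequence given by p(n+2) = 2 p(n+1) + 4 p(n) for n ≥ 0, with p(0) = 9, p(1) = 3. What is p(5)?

1104

p(2) = 2(3) + 4(9) = 42
p(3) = 2(42) + 4(3) = 96
p(4) = 2(96) + 4(42) = 360
p(5) = 2(360) + 4(96) = 1104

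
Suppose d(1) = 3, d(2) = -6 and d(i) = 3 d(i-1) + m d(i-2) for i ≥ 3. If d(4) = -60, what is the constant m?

d(3) = -18 + 3m
d(4) = -54 + 3m
So -54 + 3m = -60, giving m = -2.

-2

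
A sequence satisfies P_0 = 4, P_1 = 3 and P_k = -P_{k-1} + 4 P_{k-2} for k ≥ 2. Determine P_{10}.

P_2 = -3 + 4(4) = 13
P_3 = -13 + 4(3) = -1
P_4 = -(-1) + 4(13) = 53
P_5 = -53 + 4(-1) = -57
P_6 = -(-57) + 4(53) = 269
P_7 = -269 + 4(-57) = -497
P_8 = -(-497) + 4(269) = 1573
P_9 = -1573 + 4(-497) = -3561
P_{10} = -(-3561) + 4(1573) = 9853

9853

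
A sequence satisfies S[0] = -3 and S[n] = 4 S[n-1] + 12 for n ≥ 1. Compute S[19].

The fixed point is 12/(1 - 4) = -4, so S[n] + 4 = 4(S[n-1] + 4).
Hence S[n] = 1·4^n - 4.
S[19] = 1·4^{19} - 4 = 1·274877906944 - 4 = 274877906940.

274877906940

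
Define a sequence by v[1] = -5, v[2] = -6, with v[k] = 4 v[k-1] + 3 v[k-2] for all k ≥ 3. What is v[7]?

-17535

v[3] = 4*(-6) + 3*(-5) = -39
v[4] = 4*(-39) + 3*(-6) = -174
v[5] = 4*(-174) + 3*(-39) = -813
v[6] = 4*(-813) + 3*(-174) = -3774
v[7] = 4*(-3774) + 3*(-813) = -17535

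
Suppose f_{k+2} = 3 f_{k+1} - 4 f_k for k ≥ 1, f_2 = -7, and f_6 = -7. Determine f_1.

Let f_1 = w.
f_3 = -21 - 4w
f_4 = -35 - 12w
f_5 = -21 - 20w
f_6 = 77 - 12w
So 77 - 12w = -7, giving w = 7.

7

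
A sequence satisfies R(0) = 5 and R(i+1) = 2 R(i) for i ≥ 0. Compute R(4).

R(1) = 2·5 = 10
R(2) = 2·10 = 20
R(3) = 2·20 = 40
R(4) = 2·40 = 80

80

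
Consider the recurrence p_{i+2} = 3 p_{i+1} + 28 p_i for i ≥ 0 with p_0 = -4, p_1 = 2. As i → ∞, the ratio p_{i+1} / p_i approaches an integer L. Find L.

The characteristic equation is r^2 - 3r - 28 = 0, which factors as (r - 7)(r + 4) = 0.
So the roots are 7 and -4. Since |7| > |-4| and the coefficient of 7^i is non-zero, the ratio tends to 7.

7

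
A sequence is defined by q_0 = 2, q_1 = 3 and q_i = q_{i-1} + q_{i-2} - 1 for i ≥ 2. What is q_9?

q_2 = 3 + 2 - 1 = 4
q_3 = 4 + 3 - 1 = 6
q_4 = 6 + 4 - 1 = 9
q_5 = 9 + 6 - 1 = 14
q_6 = 14 + 9 - 1 = 22
q_7 = 22 + 14 - 1 = 35
q_8 = 35 + 22 - 1 = 56
q_9 = 56 + 35 - 1 = 90

90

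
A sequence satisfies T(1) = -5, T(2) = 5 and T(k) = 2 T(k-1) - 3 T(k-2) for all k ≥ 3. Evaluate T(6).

-115

T(3) = 2·5 - 3·(-5) = 25
T(4) = 2·25 - 3·5 = 35
T(5) = 2·35 - 3·25 = -5
T(6) = 2·(-5) - 3·35 = -115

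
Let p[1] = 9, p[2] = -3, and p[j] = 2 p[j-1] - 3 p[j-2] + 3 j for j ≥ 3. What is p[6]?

p[3] = 2*(-3) - 3*9 + 9 = -24
p[4] = 2*(-24) - 3*(-3) + 12 = -27
p[5] = 2*(-27) - 3*(-24) + 15 = 33
p[6] = 2*33 - 3*(-27) + 18 = 165

165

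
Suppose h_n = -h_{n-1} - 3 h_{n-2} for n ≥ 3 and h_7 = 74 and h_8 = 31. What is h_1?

2

Rearranging, h_{n-2} = (h_n + h_{n-1}) / -3.
h_6 = (31 + 74) / -3 = 105/-3 = -35
h_5 = (74 + (-35)) / -3 = 39/-3 = -13
h_4 = (-35 + (-13)) / -3 = -48/-3 = 16
h_3 = (-13 + 16) / -3 = 3/-3 = -1
h_2 = (16 + (-1)) / -3 = 15/-3 = -5
h_1 = (-1 + (-5)) / -3 = -6/-3 = 2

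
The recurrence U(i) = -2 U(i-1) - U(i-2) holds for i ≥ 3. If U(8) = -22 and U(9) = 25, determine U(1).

Rearranging, U(i-2) = -(U(i) + 2 U(i-1)).
U(7) = -(25 + 2*(-22)) = 19
U(6) = -(-22 + 2*19) = -16
U(5) = -(19 + 2*(-16)) = 13
U(4) = -(-16 + 2*13) = -10
U(3) = -(13 + 2*(-10)) = 7
U(2) = -(-10 + 2*7) = -4
U(1) = -(7 + 2*(-4)) = 1

1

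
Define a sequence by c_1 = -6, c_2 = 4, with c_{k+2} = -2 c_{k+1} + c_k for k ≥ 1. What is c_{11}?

c_3 = -2(4) + (-6) = -14
c_4 = -2(-14) + 4 = 32
c_5 = -2(32) + (-14) = -78
c_6 = -2(-78) + 32 = 188
c_7 = -2(188) + (-78) = -454
c_8 = -2(-454) + 188 = 1096
c_9 = -2(1096) + (-454) = -2646
c_{10} = -2(-2646) + 1096 = 6388
c_{11} = -2(6388) + (-2646) = -15422

-15422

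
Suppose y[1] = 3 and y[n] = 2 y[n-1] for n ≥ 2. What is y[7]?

192

y[2] = 2*3 = 6
y[3] = 2*6 = 12
y[4] = 2*12 = 24
y[5] = 2*24 = 48
y[6] = 2*48 = 96
y[7] = 2*96 = 192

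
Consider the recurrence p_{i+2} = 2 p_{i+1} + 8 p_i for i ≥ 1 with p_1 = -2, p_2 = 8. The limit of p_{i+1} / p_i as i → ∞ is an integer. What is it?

The characteristic equation is r^2 - 2r - 8 = 0, which factors as (r - 4)(r + 2) = 0.
So the roots are 4 and -2. Since |4| > |-2| and the coefficient of 4^i is non-zero, the ratio tends to 4.

4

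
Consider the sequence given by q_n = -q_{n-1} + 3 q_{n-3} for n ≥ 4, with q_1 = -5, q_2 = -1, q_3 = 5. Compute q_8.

q_4 = -5 + 3*(-5) = -20
q_5 = -(-20) + 3*(-1) = 17
q_6 = -17 + 3*5 = -2
q_7 = -(-2) + 3*(-20) = -58
q_8 = -(-58) + 3*17 = 109

109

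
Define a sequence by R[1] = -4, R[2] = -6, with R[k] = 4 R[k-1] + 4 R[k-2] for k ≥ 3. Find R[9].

-486400

R[3] = 4*(-6) + 4*(-4) = -40
R[4] = 4*(-40) + 4*(-6) = -184
R[5] = 4*(-184) + 4*(-40) = -896
R[6] = 4*(-896) + 4*(-184) = -4320
R[7] = 4*(-4320) + 4*(-896) = -20864
R[8] = 4*(-20864) + 4*(-4320) = -100736
R[9] = 4*(-100736) + 4*(-20864) = -486400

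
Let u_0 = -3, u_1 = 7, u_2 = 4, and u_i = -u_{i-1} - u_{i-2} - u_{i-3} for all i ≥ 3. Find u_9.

7

u_3 = -4 - 7 - (-3) = -8
u_4 = -(-8) - 4 - 7 = -3
u_5 = -(-3) - (-8) - 4 = 7
u_6 = -7 - (-3) - (-8) = 4
u_7 = -4 - 7 - (-3) = -8
u_8 = -(-8) - 4 - 7 = -3
u_9 = -(-3) - (-8) - 4 = 7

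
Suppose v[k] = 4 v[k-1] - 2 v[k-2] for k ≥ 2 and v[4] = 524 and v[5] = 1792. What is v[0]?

-5

Rearranging, v[k-2] = (v[k] - 4 v[k-1]) / -2.
v[3] = (1792 - 4*524) / -2 = -304/-2 = 152
v[2] = (524 - 4*152) / -2 = -84/-2 = 42
v[1] = (152 - 4*42) / -2 = -16/-2 = 8
v[0] = (42 - 4*8) / -2 = 10/-2 = -5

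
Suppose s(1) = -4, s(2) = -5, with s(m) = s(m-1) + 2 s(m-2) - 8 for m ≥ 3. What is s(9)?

s(3) = (-5) + 2*(-4) - 8 = -21
s(4) = (-21) + 2*(-5) - 8 = -39
s(5) = (-39) + 2*(-21) - 8 = -89
s(6) = (-89) + 2*(-39) - 8 = -175
s(7) = (-175) + 2*(-89) - 8 = -361
s(8) = (-361) + 2*(-175) - 8 = -719
s(9) = (-719) + 2*(-361) - 8 = -1449

-1449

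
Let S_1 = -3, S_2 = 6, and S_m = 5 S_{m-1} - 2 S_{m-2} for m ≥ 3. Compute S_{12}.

31568208

S_3 = 5·6 - 2·(-3) = 36
S_4 = 5·36 - 2·6 = 168
S_5 = 5·168 - 2·36 = 768
S_6 = 5·768 - 2·168 = 3504
S_7 = 5·3504 - 2·768 = 15984
S_8 = 5·15984 - 2·3504 = 72912
S_9 = 5·72912 - 2·15984 = 332592
S_{10} = 5·332592 - 2·72912 = 1517136
S_{11} = 5·1517136 - 2·332592 = 6920496
S_{12} = 5·6920496 - 2·1517136 = 31568208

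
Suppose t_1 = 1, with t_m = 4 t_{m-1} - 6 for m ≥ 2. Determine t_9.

-65534

t_2 = 4*1 - 6 = -2
t_3 = 4*(-2) - 6 = -14
t_4 = 4*(-14) - 6 = -62
t_5 = 4*(-62) - 6 = -254
t_6 = 4*(-254) - 6 = -1022
t_7 = 4*(-1022) - 6 = -4094
t_8 = 4*(-4094) - 6 = -16382
t_9 = 4*(-16382) - 6 = -65534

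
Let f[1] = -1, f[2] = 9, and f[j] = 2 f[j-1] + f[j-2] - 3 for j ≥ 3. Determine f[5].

f[3] = 2*9 + (-1) - 3 = 14
f[4] = 2*14 + 9 - 3 = 34
f[5] = 2*34 + 14 - 3 = 79

79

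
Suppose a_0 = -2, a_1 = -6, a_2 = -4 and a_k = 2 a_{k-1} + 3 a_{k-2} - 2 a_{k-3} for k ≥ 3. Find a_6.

a_3 = 2·(-4) + 3·(-6) - 2·(-2) = -22
a_4 = 2·(-22) + 3·(-4) - 2·(-6) = -44
a_5 = 2·(-44) + 3·(-22) - 2·(-4) = -146
a_6 = 2·(-146) + 3·(-44) - 2·(-22) = -380

-380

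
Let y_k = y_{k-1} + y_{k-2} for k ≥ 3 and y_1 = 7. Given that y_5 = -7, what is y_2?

Let y_2 = z.
y_3 = 7 + z
y_4 = 7 + 2z
y_5 = 14 + 3z
So 14 + 3z = -7, giving z = -7.

-7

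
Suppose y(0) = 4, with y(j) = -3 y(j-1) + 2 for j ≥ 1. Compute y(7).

-7654

y(1) = -3(4) + 2 = -10
y(2) = -3(-10) + 2 = 32
y(3) = -3(32) + 2 = -94
y(4) = -3(-94) + 2 = 284
y(5) = -3(284) + 2 = -850
y(6) = -3(-850) + 2 = 2552
y(7) = -3(2552) + 2 = -7654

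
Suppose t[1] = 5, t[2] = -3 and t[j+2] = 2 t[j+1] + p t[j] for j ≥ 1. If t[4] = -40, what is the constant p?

-4

t[3] = -6 + 5p
t[4] = -12 + 7p
So -12 + 7p = -40, giving p = -4.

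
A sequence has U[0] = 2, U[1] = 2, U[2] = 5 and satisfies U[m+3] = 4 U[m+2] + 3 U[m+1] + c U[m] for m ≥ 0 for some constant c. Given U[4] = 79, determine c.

-4

U[3] = 26 + 2c
U[4] = 119 + 10c
So 119 + 10c = 79, giving c = -4.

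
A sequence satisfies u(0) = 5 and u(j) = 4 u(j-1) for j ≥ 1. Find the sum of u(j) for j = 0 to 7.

u(1) = 4(5) = 20
u(2) = 4(20) = 80
u(3) = 4(80) = 320
u(4) = 4(320) = 1280
u(5) = 4(1280) = 5120
u(6) = 4(5120) = 20480
u(7) = 4(20480) = 81920
Sum = 5 + 20 + 80 + 320 + 1280 + 5120 + 20480 + 81920 = 109225

109225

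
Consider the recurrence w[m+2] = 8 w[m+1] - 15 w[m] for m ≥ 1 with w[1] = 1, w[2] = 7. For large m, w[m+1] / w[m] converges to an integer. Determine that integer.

5

The characteristic equation is r^2 - 8r + 15 = 0, which factors as (r - 5)(r - 3) = 0.
So the roots are 5 and 3. Since |5| > |3| and the coefficient of 5^m is non-zero, the ratio tends to 5.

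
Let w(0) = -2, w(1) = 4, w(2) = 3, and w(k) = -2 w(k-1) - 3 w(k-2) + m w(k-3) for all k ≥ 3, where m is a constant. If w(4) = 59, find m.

w(3) = -18 - 2m
w(4) = 27 + 8m
So 27 + 8m = 59, giving m = 4.

4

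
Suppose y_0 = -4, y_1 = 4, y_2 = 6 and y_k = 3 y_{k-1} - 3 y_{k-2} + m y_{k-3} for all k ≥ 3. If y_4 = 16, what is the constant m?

y_3 = 6 - 4m
y_4 = -8m
So -8m = 16, giving m = -2.

-2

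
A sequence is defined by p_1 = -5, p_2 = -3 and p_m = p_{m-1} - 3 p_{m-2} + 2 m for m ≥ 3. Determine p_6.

p_3 = (-3) - 3*(-5) + 6 = 18
p_4 = 18 - 3*(-3) + 8 = 35
p_5 = 35 - 3*18 + 10 = -9
p_6 = (-9) - 3*35 + 12 = -102

-102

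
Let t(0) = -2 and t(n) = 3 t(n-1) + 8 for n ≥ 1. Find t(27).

The fixed point is 8/(1 - 3) = -4, so t(n) + 4 = 3(t(n-1) + 4).
Hence t(n) = 2·3^n - 4.
t(27) = 2·3^{27} - 4 = 2·7625597484987 - 4 = 15251194969970.

15251194969970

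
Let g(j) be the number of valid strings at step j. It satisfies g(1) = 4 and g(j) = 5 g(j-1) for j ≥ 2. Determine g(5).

2500

g(2) = 5(4) = 20
g(3) = 5(20) = 100
g(4) = 5(100) = 500
g(5) = 5(500) = 2500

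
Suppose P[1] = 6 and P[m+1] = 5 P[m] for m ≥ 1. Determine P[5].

P[2] = 5·6 = 30
P[3] = 5·30 = 150
P[4] = 5·150 = 750
P[5] = 5·750 = 3750

3750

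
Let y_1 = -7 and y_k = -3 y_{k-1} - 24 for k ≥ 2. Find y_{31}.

The fixed point is -24/(1 + 3) = -6, so y_k + 6 = -3(y_{k-1} + 6).
Hence y_k = -1·(-3)^{k-1} - 6.
y_{31} = -1·(-3)^{30} - 6 = -1·205891132094649 - 6 = -205891132094655.

-205891132094655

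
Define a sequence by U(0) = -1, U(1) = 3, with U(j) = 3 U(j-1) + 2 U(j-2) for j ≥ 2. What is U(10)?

194215

U(2) = 3·3 + 2·(-1) = 7
U(3) = 3·7 + 2·3 = 27
U(4) = 3·27 + 2·7 = 95
U(5) = 3·95 + 2·27 = 339
U(6) = 3·339 + 2·95 = 1207
U(7) = 3·1207 + 2·339 = 4299
U(8) = 3·4299 + 2·1207 = 15311
U(9) = 3·15311 + 2·4299 = 54531
U(10) = 3·54531 + 2·15311 = 194215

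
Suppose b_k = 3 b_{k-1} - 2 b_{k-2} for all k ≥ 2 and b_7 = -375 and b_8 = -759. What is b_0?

6

Rearranging, b_{k-2} = (b_k - 3 b_{k-1}) / -2.
b_6 = (-759 - 3·(-375)) / -2 = 366/-2 = -183
b_5 = (-375 - 3·(-183)) / -2 = 174/-2 = -87
b_4 = (-183 - 3·(-87)) / -2 = 78/-2 = -39
b_3 = (-87 - 3·(-39)) / -2 = 30/-2 = -15
b_2 = (-39 - 3·(-15)) / -2 = 6/-2 = -3
b_1 = (-15 - 3·(-3)) / -2 = -6/-2 = 3
b_0 = (-3 - 3·3) / -2 = -12/-2 = 6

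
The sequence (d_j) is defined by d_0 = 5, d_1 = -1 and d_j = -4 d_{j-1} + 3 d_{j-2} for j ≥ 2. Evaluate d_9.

d_2 = -4(-1) + 3(5) = 19
d_3 = -4(19) + 3(-1) = -79
d_4 = -4(-79) + 3(19) = 373
d_5 = -4(373) + 3(-79) = -1729
d_6 = -4(-1729) + 3(373) = 8035
d_7 = -4(8035) + 3(-1729) = -37327
d_8 = -4(-37327) + 3(8035) = 173413
d_9 = -4(173413) + 3(-37327) = -805633

-805633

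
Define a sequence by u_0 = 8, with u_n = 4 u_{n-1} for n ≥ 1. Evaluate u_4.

2048

u_1 = 4(8) = 32
u_2 = 4(32) = 128
u_3 = 4(128) = 512
u_4 = 4(512) = 2048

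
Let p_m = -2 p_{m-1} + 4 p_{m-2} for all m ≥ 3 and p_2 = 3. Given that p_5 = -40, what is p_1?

Let p_1 = z.
p_3 = -6 + 4z
p_4 = 24 - 8z
p_5 = -72 + 32z
So -72 + 32z = -40, giving z = 1.

1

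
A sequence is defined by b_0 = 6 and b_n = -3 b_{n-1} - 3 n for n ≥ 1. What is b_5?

b_1 = -3·6 - 3 = -21
b_2 = -3·(-21) - 6 = 57
b_3 = -3·57 - 9 = -180
b_4 = -3·(-180) - 12 = 528
b_5 = -3·528 - 15 = -1599

-1599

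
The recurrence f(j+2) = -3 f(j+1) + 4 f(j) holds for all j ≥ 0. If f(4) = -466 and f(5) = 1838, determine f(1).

Rearranging, f(j-2) = (f(j) + 3 f(j-1)) / 4.
f(3) = (1838 + 3·(-466)) / 4 = 440/4 = 110
f(2) = (-466 + 3·110) / 4 = -136/4 = -34
f(1) = (110 + 3·(-34)) / 4 = 8/4 = 2

2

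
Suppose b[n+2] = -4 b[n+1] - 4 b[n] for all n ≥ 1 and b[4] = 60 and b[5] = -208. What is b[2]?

Rearranging, b[n-2] = (b[n] + 4 b[n-1]) / -4.
b[3] = (-208 + 4·60) / -4 = 32/-4 = -8
b[2] = (60 + 4·(-8)) / -4 = 28/-4 = -7

-7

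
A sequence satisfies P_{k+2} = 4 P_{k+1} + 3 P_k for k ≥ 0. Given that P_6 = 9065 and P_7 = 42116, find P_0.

-5

Rearranging, P_{k-2} = (P_k - 4 P_{k-1}) / 3.
P_5 = (42116 - 4(9065)) / 3 = 5856/3 = 1952
P_4 = (9065 - 4(1952)) / 3 = 1257/3 = 419
P_3 = (1952 - 4(419)) / 3 = 276/3 = 92
P_2 = (419 - 4(92)) / 3 = 51/3 = 17
P_1 = (92 - 4(17)) / 3 = 24/3 = 8
P_0 = (17 - 4(8)) / 3 = -15/3 = -5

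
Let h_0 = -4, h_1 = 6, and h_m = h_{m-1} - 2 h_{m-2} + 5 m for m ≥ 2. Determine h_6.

h_2 = 6 - 2(-4) + 10 = 24
h_3 = 24 - 2(6) + 15 = 27
h_4 = 27 - 2(24) + 20 = -1
h_5 = (-1) - 2(27) + 25 = -30
h_6 = (-30) - 2(-1) + 30 = 2

2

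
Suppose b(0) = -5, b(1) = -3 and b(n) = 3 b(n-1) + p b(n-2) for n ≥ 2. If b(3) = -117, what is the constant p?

b(2) = -9 - 5p
b(3) = -27 - 18p
So -27 - 18p = -117, giving p = 5.

5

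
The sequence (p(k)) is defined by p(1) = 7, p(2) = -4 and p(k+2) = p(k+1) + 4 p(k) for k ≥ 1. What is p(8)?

1096

p(3) = (-4) + 4*7 = 24
p(4) = 24 + 4*(-4) = 8
p(5) = 8 + 4*24 = 104
p(6) = 104 + 4*8 = 136
p(7) = 136 + 4*104 = 552
p(8) = 552 + 4*136 = 1096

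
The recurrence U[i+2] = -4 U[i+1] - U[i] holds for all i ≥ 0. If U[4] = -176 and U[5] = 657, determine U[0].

8

Rearranging, U[i-2] = -(U[i] + 4 U[i-1]).
U[3] = -(657 + 4(-176)) = 47
U[2] = -(-176 + 4(47)) = -12
U[1] = -(47 + 4(-12)) = 1
U[0] = -(-12 + 4(1)) = 8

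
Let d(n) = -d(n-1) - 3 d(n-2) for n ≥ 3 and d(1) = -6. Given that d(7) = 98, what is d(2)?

Let d(2) = z.
d(3) = 18 - z
d(4) = -18 - 2z
d(5) = -36 + 5z
d(6) = 90 + z
d(7) = 18 - 16z
So 18 - 16z = 98, giving z = -5.

-5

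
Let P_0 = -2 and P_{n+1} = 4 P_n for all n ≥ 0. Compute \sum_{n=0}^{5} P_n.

P_1 = 4·(-2) = -8
P_2 = 4·(-8) = -32
P_3 = 4·(-32) = -128
P_4 = 4·(-128) = -512
P_5 = 4·(-512) = -2048
Sum = (-2) + (-8) + (-32) + (-128) + (-512) + (-2048) = -2730

-2730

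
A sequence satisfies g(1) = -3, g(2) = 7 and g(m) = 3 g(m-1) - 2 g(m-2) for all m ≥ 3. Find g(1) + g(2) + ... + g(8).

g(3) = 3*7 - 2*(-3) = 27
g(4) = 3*27 - 2*7 = 67
g(5) = 3*67 - 2*27 = 147
g(6) = 3*147 - 2*67 = 307
g(7) = 3*307 - 2*147 = 627
g(8) = 3*627 - 2*307 = 1267
Sum = (-3) + 7 + 27 + 67 + 147 + 307 + 627 + 1267 = 2446

2446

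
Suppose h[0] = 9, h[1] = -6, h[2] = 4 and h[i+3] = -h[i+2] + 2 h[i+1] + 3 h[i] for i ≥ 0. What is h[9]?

h[3] = -4 + 2*(-6) + 3*9 = 11
h[4] = -11 + 2*4 + 3*(-6) = -21
h[5] = -(-21) + 2*11 + 3*4 = 55
h[6] = -55 + 2*(-21) + 3*11 = -64
h[7] = -(-64) + 2*55 + 3*(-21) = 111
h[8] = -111 + 2*(-64) + 3*55 = -74
h[9] = -(-74) + 2*111 + 3*(-64) = 104

104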